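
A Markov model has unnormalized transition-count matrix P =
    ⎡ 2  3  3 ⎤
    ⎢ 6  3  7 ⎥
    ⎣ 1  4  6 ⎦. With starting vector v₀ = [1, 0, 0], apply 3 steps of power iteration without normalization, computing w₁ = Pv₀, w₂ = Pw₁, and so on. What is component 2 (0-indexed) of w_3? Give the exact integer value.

w1 = Pv₀ = (2·1 + 3·0 + 3·0; 6·1 + 3·0 + 7·0; 1·1 + 4·0 + 6·0) = (2, 6, 1)
w2 = Pw1 = (2·2 + 3·6 + 3·1; 6·2 + 3·6 + 7·1; 1·2 + 4·6 + 6·1) = (25, 37, 32)
w3 = Pw2 = (257, 485, 365)
The requested component of w3 is 365.

365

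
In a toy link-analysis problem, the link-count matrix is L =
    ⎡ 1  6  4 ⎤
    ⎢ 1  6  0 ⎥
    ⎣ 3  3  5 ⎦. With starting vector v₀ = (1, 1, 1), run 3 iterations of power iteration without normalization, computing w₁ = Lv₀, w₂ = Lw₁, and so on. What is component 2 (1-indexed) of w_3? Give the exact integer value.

415

w1 = Lv₀ = (11, 7, 11)
w2 = Lw1 = (97, 53, 109)
w3 = Lw2 = (851, 415, 995)
The requested component of w3 is 415.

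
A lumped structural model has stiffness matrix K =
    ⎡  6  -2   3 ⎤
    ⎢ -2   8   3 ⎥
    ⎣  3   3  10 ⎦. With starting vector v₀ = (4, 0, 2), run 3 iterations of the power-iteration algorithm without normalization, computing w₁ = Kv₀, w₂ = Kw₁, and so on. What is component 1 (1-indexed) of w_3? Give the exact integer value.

w1 = Kv₀ = (6·4 + (-2)·0 + 3·2; (-2)·4 + 8·0 + 3·2; 3·4 + 3·0 + 10·2) = (30, -2, 32)
w2 = Kw1 = (6·30 + (-2)·(-2) + 3·32; (-2)·30 + 8·(-2) + 3·32; 3·30 + 3·(-2) + 10·32) = (280, 20, 404)
w3 = Kw2 = (2852, 812, 4940)
The requested component of w3 is 2852.

2852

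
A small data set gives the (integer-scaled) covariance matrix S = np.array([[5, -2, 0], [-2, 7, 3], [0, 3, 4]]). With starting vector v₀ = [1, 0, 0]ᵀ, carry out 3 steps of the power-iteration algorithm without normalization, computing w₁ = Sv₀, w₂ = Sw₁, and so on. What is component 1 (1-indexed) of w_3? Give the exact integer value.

w1 = Sv₀ = (5·1 + (-2)·0 + 0·0; (-2)·1 + 7·0 + 3·0; 0·1 + 3·0 + 4·0) = (5, -2, 0)
w2 = Sw1 = (5·5 + (-2)·(-2) + 0·0; (-2)·5 + 7·(-2) + 3·0; 0·5 + 3·(-2) + 4·0) = (29, -24, -6)
w3 = Sw2 = (193, -244, -96)
The requested component of w3 is 193.

193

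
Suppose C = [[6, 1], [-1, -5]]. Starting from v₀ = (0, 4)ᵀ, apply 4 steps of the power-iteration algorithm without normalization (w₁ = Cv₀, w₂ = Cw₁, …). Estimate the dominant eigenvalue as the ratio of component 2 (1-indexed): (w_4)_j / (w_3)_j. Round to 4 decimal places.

λ ≈ -4.7521

w1 = Cv₀ = (6·0 + 1·4; (-1)·0 + (-5)·4) = (4, -20)
w2 = Cw1 = (6·4 + 1·(-20); (-1)·4 + (-5)·(-20)) = (4, 96)
w3 = Cw2 = (120, -484)
w4 = Cw3 = (236, 2300)
Ratio at component: 2300 / -484 = -4.7521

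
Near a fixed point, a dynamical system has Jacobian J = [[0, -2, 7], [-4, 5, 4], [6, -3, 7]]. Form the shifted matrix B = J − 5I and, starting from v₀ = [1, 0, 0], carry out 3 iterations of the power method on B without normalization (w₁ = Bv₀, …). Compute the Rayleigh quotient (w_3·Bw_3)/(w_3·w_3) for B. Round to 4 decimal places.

-9.2091

B = J − 5I has rows (-5, -2, 7); (-4, 0, 4); (6, -3, 2)
w1 = Bv₀ = ((-5)·1 + (-2)·0 + 7·0; (-4)·1 + 0·0 + 4·0; 6·1 + (-3)·0 + 2·0) = (-5, -4, 6)
w2 = Bw1 = ((-5)·(-5) + (-2)·(-4) + 7·6; (-4)·(-5) + 0·(-4) + 4·6; 6·(-5) + (-3)·(-4) + 2·6) = (75, 44, -6)
w3 = Bw2 = (-505, -324, 306)
Bw3 = (5315, 3244, -1446)
w3·Bw3 = -4177607; w3·w3 = 453637; μ ≈ -4177607/453637 = -9.2091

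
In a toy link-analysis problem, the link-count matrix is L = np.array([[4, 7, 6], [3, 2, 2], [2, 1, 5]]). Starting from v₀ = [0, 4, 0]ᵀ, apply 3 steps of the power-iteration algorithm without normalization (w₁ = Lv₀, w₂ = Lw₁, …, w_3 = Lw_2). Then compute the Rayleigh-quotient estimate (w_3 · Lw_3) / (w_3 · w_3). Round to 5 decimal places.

λ ≈ 10.11650

w1 = Lv₀ = (4·0 + 7·4 + 6·0; 3·0 + 2·4 + 2·0; 2·0 + 1·4 + 5·0) = (28, 8, 4)
w2 = Lw1 = (4·28 + 7·8 + 6·4; 3·28 + 2·8 + 2·4; 2·28 + 1·8 + 5·4) = (192, 108, 84)
w3 = Lw2 = (2028, 960, 912)
Lw3 = (20304, 9828, 9576)
w3·Lw3 = 2028·20304 + 960·9828 + 912·9576 = 59344704; w3·w3 = 2028·2028 + 960·960 + 912·912 = 5866128
λ ≈ 59344704/5866128 = 10.11650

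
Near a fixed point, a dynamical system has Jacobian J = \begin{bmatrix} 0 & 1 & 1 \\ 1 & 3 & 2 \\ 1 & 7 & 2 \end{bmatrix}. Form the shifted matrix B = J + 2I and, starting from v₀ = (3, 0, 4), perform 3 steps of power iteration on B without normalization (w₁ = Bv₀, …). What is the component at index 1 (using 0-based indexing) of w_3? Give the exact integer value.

891

B = J + 2I has rows (2, 1, 1); (1, 5, 2); (1, 7, 4)
w1 = Bv₀ = (10, 11, 19)
w2 = Bw1 = (50, 103, 163)
w3 = Bw2 = (366, 891, 1423)
Requested component of w3: 891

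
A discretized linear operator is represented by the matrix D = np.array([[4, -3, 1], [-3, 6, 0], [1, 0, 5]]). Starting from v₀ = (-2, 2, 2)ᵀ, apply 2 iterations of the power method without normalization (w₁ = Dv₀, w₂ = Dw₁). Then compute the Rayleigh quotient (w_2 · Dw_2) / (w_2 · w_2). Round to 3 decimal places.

λ ≈ 7.894

w1 = Dv₀ = (4·(-2) + (-3)·2 + 1·2; (-3)·(-2) + 6·2 + 0·2; 1·(-2) + 0·2 + 5·2) = (-12, 18, 8)
w2 = Dw1 = (4·(-12) + (-3)·18 + 1·8; (-3)·(-12) + 6·18 + 0·8; 1·(-12) + 0·18 + 5·8) = (-94, 144, 28)
Dw2 = (-780, 1146, 46)
w2·Dw2 = (-94)·(-780) + 144·1146 + 28·46 = 239632; w2·w2 = (-94)·(-94) + 144·144 + 28·28 = 30356
λ ≈ 239632/30356 = 7.894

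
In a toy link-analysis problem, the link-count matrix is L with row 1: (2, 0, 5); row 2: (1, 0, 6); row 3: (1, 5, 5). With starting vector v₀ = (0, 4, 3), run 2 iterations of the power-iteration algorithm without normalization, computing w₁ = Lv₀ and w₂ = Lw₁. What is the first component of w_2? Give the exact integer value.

w1 = Lv₀ = (2·0 + 0·4 + 5·3; 1·0 + 0·4 + 6·3; 1·0 + 5·4 + 5·3) = (15, 18, 35)
w2 = Lw1 = (2·15 + 0·18 + 5·35; 1·15 + 0·18 + 6·35; 1·15 + 5·18 + 5·35) = (205, 225, 280)
The requested component of w2 is 205.

205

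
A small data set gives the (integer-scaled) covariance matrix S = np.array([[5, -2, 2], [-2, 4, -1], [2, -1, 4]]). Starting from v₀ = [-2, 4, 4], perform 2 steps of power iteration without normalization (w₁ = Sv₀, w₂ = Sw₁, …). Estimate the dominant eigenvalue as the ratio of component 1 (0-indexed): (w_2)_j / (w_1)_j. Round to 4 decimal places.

λ ≈ 4.7500

w1 = Sv₀ = (5·(-2) + (-2)·4 + 2·4; (-2)·(-2) + 4·4 + (-1)·4; 2·(-2) + (-1)·4 + 4·4) = (-10, 16, 8)
w2 = Sw1 = (5·(-10) + (-2)·16 + 2·8; (-2)·(-10) + 4·16 + (-1)·8; 2·(-10) + (-1)·16 + 4·8) = (-66, 76, -4)
Ratio at component: 76 / 16 = 4.7500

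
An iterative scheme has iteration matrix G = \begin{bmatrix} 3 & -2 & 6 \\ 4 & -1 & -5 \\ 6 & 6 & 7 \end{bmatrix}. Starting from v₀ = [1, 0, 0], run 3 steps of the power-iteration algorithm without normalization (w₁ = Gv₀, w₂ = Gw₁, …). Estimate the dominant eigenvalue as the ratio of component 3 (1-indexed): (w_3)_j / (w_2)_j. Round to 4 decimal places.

w1 = Gv₀ = (3·1 + (-2)·0 + 6·0; 4·1 + (-1)·0 + (-5)·0; 6·1 + 6·0 + 7·0) = (3, 4, 6)
w2 = Gw1 = (3·3 + (-2)·4 + 6·6; 4·3 + (-1)·4 + (-5)·6; 6·3 + 6·4 + 7·6) = (37, -22, 84)
w3 = Gw2 = (659, -250, 678)
Ratio at component: 678 / 84 = 8.0714

λ ≈ 8.0714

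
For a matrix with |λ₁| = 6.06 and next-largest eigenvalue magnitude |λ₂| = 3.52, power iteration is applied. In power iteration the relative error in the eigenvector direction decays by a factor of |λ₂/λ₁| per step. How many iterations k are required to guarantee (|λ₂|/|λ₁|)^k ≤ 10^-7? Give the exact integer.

|λ₂/λ₁| = 3.52/6.06 = 0.58086
Need k ≥ ln(10^-7) / ln(0.58086) = -16.1181 / -0.5432 ≈ 29.670
Smallest integer k satisfying the bound: 30

30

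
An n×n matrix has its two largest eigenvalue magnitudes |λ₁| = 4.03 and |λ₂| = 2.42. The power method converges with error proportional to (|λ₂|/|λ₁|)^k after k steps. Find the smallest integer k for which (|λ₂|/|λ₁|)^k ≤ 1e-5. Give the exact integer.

23

|λ₂/λ₁| = 2.42/4.03 = 0.60050
Need k ≥ ln(1e-5) / ln(0.60050) = -11.5129 / -0.5100 ≈ 22.574
Smallest integer k satisfying the bound: 23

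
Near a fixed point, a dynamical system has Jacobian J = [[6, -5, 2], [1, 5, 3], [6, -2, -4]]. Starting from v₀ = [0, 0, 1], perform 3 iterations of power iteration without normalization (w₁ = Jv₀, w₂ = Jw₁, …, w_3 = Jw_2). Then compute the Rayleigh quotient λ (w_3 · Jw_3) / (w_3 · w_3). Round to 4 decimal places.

w1 = Jv₀ = (2, 3, -4)
w2 = Jw1 = (-11, 5, 22)
w3 = Jw2 = (-47, 80, -164)
Jw3 = (-1010, -139, 214)
w3·Jw3 = (-47)·(-1010) + 80·(-139) + (-164)·214 = 1254; w3·w3 = (-47)·(-47) + 80·80 + (-164)·(-164) = 35505
λ ≈ 1254/35505 = 0.0353

0.0353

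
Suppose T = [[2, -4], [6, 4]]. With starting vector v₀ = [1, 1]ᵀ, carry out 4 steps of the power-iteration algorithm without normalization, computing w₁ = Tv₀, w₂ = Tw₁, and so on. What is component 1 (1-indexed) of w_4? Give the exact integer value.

w1 = Tv₀ = (-2, 10)
w2 = Tw1 = (-44, 28)
w3 = Tw2 = (-200, -152)
w4 = Tw3 = (208, -1808)
The requested component of w4 is 208.

208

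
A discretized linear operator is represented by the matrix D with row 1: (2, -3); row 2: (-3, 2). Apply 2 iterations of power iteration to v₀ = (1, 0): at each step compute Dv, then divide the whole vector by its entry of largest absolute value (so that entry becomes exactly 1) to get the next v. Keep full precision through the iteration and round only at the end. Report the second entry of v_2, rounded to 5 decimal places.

-0.92308

Dv0 = (2.000000, -3.000000); divide by -3.000000 → v1 = (-0.666667, 1.000000)
Dv1 = (-4.333333, 4.000000); divide by -4.333333 → v2 = (1.000000, -0.923077)
Requested entry of v2: -12/13 = -0.92308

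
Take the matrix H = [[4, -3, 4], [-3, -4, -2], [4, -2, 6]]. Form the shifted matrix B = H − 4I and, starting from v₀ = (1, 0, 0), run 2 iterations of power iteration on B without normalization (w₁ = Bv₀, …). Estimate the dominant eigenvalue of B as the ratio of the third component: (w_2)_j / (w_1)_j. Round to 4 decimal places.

B = H − 4I has rows (0, -3, 4); (-3, -8, -2); (4, -2, 2)
w1 = Bv₀ = (0·1 + (-3)·0 + 4·0; (-3)·1 + (-8)·0 + (-2)·0; 4·1 + (-2)·0 + 2·0) = (0, -3, 4)
w2 = Bw1 = (0·0 + (-3)·(-3) + 4·4; (-3)·0 + (-8)·(-3) + (-2)·4; 4·0 + (-2)·(-3) + 2·4) = (25, 16, 14)
Ratio: 14/4 = 3.5000

3.5000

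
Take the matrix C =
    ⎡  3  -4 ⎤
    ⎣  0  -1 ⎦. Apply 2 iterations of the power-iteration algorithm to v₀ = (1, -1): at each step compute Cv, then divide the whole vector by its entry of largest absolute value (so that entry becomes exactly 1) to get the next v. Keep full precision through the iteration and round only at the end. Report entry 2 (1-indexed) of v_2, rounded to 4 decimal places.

Cv0 = (7.00000, 1.00000); divide by 7.00000 → v1 = (1.00000, 0.14286)
Cv1 = (2.42857, -0.14286); divide by 2.42857 → v2 = (1.00000, -0.05882)
Requested entry of v2: -1/17 = -0.0588

-0.0588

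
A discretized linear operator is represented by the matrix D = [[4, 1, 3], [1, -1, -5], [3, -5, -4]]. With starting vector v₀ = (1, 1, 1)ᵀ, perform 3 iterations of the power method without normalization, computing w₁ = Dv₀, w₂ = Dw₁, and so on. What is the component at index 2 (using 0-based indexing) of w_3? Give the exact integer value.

w1 = Dv₀ = (4·1 + 1·1 + 3·1; 1·1 + (-1)·1 + (-5)·1; 3·1 + (-5)·1 + (-4)·1) = (8, -5, -6)
w2 = Dw1 = (4·8 + 1·(-5) + 3·(-6); 1·8 + (-1)·(-5) + (-5)·(-6); 3·8 + (-5)·(-5) + (-4)·(-6)) = (9, 43, 73)
w3 = Dw2 = (298, -399, -480)
The requested component of w3 is -480.

-480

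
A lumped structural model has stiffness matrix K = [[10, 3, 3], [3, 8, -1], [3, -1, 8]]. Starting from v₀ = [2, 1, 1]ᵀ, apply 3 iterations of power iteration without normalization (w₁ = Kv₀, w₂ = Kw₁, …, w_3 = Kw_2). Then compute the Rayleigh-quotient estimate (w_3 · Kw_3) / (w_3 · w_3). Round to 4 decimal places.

13.0000

w1 = Kv₀ = (26, 13, 13)
w2 = Kw1 = (338, 169, 169)
w3 = Kw2 = (4394, 2197, 2197)
Kw3 = (57122, 28561, 28561)
w3·Kw3 = 4394·57122 + 2197·28561 + 2197·28561 = 376491102; w3·w3 = 4394·4394 + 2197·2197 + 2197·2197 = 28960854
λ ≈ 376491102/28960854 = 13.0000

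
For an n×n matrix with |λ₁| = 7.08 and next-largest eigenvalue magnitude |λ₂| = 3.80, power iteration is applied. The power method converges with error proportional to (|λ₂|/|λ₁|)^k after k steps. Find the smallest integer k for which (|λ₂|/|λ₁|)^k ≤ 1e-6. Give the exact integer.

|λ₂/λ₁| = 3.80/7.08 = 0.53672
Need k ≥ ln(1e-6) / ln(0.53672) = -13.8155 / -0.6223 ≈ 22.202
Smallest integer k satisfying the bound: 23

23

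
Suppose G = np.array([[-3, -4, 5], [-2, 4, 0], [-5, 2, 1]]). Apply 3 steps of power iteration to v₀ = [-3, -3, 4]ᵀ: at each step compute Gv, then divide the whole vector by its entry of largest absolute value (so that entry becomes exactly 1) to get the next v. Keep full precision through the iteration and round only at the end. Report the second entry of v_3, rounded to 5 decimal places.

0.72065

Gv0 = (41.000000, -6.000000, 13.000000); divide by 41.000000 → v1 = (1.000000, -0.146341, 0.317073)
Gv1 = (-0.829268, -2.585366, -4.975610); divide by -4.975610 → v2 = (0.166667, 0.519608, 1.000000)
Gv2 = (2.421569, 1.745098, 1.205882); divide by 2.421569 → v3 = (1.000000, 0.720648, 0.497976)
Requested entry of v3: -356/-494 = 0.72065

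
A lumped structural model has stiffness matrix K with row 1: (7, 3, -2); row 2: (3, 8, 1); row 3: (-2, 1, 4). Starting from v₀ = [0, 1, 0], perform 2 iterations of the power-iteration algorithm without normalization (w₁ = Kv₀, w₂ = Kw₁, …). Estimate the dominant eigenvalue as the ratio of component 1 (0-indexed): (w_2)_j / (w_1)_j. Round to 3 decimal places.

9.250

w1 = Kv₀ = (7·0 + 3·1 + (-2)·0; 3·0 + 8·1 + 1·0; (-2)·0 + 1·1 + 4·0) = (3, 8, 1)
w2 = Kw1 = (7·3 + 3·8 + (-2)·1; 3·3 + 8·8 + 1·1; (-2)·3 + 1·8 + 4·1) = (43, 74, 6)
Ratio at component: 74 / 8 = 9.250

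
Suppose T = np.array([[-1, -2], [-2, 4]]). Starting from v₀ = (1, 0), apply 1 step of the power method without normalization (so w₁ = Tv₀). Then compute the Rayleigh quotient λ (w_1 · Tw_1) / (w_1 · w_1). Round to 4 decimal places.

w1 = Tv₀ = ((-1)·1 + (-2)·0; (-2)·1 + 4·0) = (-1, -2)
Tw1 = (5, -6)
w1·Tw1 = (-1)·5 + (-2)·(-6) = 7; w1·w1 = (-1)·(-1) + (-2)·(-2) = 5
λ ≈ 7/5 = 1.4000

1.4000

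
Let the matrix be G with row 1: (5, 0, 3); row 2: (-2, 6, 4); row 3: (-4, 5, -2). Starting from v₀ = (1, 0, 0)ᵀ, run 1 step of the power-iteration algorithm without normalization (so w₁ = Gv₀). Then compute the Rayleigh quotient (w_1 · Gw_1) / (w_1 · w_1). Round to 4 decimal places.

5.0889

w1 = Gv₀ = (5·1 + 0·0 + 3·0; (-2)·1 + 6·0 + 4·0; (-4)·1 + 5·0 + (-2)·0) = (5, -2, -4)
Gw1 = (13, -38, -22)
w1·Gw1 = 5·13 + (-2)·(-38) + (-4)·(-22) = 229; w1·w1 = 5·5 + (-2)·(-2) + (-4)·(-4) = 45
λ ≈ 229/45 = 5.0889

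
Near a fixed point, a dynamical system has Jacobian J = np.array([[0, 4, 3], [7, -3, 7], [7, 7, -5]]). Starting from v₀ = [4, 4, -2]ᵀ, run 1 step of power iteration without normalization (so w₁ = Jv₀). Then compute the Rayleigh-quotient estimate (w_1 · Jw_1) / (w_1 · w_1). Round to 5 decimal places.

w1 = Jv₀ = (10, 2, 66)
Jw1 = (206, 526, -246)
w1·Jw1 = 10·206 + 2·526 + 66·(-246) = -13124; w1·w1 = 10·10 + 2·2 + 66·66 = 4460
λ ≈ -13124/4460 = -2.94260

-2.94260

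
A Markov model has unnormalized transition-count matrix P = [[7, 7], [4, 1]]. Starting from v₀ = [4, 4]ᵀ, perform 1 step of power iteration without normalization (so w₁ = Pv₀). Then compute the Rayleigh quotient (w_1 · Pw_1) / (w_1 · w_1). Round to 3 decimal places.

w1 = Pv₀ = (56, 20)
Pw1 = (532, 244)
w1·Pw1 = 56·532 + 20·244 = 34672; w1·w1 = 56·56 + 20·20 = 3536
λ ≈ 34672/3536 = 9.805

λ ≈ 9.805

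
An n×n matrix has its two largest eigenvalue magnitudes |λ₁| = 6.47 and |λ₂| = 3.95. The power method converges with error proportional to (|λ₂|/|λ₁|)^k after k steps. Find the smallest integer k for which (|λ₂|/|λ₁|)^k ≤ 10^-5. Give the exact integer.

|λ₂/λ₁| = 3.95/6.47 = 0.61051
Need k ≥ ln(10^-5) / ln(0.61051) = -11.5129 / -0.4935 ≈ 23.331
Smallest integer k satisfying the bound: 24

24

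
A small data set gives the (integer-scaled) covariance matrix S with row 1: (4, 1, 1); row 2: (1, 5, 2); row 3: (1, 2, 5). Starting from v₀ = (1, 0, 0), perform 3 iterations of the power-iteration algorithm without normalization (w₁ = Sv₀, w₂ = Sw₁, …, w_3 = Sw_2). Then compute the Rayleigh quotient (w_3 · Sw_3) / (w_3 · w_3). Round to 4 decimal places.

w1 = Sv₀ = (4·1 + 1·0 + 1·0; 1·1 + 5·0 + 2·0; 1·1 + 2·0 + 5·0) = (4, 1, 1)
w2 = Sw1 = (4·4 + 1·1 + 1·1; 1·4 + 5·1 + 2·1; 1·4 + 2·1 + 5·1) = (18, 11, 11)
w3 = Sw2 = (94, 95, 95)
Sw3 = (566, 759, 759)
w3·Sw3 = 94·566 + 95·759 + 95·759 = 197414; w3·w3 = 94·94 + 95·95 + 95·95 = 26886
λ ≈ 197414/26886 = 7.3426

λ ≈ 7.3426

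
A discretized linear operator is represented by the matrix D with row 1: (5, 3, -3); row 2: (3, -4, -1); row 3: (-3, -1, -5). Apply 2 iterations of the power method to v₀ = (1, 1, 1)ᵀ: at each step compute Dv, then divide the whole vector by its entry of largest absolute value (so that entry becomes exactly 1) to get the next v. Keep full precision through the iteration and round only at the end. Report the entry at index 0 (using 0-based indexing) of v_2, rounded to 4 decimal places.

Dv0 = (5.00000, -2.00000, -9.00000); divide by -9.00000 → v1 = (-0.55556, 0.22222, 1.00000)
Dv1 = (-5.11111, -3.55556, -3.55556); divide by -5.11111 → v2 = (1.00000, 0.69565, 0.69565)
Requested entry of v2: 46/46 = 1.0000

1.0000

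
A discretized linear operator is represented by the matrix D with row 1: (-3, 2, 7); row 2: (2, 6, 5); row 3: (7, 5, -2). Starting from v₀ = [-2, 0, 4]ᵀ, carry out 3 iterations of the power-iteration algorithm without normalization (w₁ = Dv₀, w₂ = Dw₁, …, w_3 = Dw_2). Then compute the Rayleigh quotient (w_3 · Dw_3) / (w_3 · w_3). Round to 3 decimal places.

λ ≈ -7.236

w1 = Dv₀ = (34, 16, -22)
w2 = Dw1 = (-224, 54, 362)
w3 = Dw2 = (3314, 1686, -2022)
Dw3 = (-20724, 6634, 35672)
w3·Dw3 = 3314·(-20724) + 1686·6634 + (-2022)·35672 = -129623196; w3·w3 = 3314·3314 + 1686·1686 + (-2022)·(-2022) = 17913676
λ ≈ -129623196/17913676 = -7.236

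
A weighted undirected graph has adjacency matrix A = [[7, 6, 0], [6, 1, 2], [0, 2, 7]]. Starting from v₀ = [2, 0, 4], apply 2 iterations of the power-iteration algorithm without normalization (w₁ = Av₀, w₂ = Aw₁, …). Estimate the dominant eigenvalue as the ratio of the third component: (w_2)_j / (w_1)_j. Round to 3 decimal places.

w1 = Av₀ = (7·2 + 6·0 + 0·4; 6·2 + 1·0 + 2·4; 0·2 + 2·0 + 7·4) = (14, 20, 28)
w2 = Aw1 = (7·14 + 6·20 + 0·28; 6·14 + 1·20 + 2·28; 0·14 + 2·20 + 7·28) = (218, 160, 236)
Ratio at component: 236 / 28 = 8.429

λ ≈ 8.429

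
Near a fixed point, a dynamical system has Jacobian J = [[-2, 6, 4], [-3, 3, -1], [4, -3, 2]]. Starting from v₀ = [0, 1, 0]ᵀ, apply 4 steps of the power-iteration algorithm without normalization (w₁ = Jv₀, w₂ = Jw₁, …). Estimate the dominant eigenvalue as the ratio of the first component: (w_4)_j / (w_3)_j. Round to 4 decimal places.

-2.5000

w1 = Jv₀ = ((-2)·0 + 6·1 + 4·0; (-3)·0 + 3·1 + (-1)·0; 4·0 + (-3)·1 + 2·0) = (6, 3, -3)
w2 = Jw1 = ((-2)·6 + 6·3 + 4·(-3); (-3)·6 + 3·3 + (-1)·(-3); 4·6 + (-3)·3 + 2·(-3)) = (-6, -6, 9)
w3 = Jw2 = (12, -9, 12)
w4 = Jw3 = (-30, -75, 99)
Ratio at component: -30 / 12 = -2.5000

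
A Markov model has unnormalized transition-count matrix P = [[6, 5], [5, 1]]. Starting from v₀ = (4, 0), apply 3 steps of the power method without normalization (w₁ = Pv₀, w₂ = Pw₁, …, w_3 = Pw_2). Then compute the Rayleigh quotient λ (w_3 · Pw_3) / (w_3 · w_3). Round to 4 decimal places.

w1 = Pv₀ = (6·4 + 5·0; 5·4 + 1·0) = (24, 20)
w2 = Pw1 = (6·24 + 5·20; 5·24 + 1·20) = (244, 140)
w3 = Pw2 = (2164, 1360)
Pw3 = (19784, 12180)
w3·Pw3 = 2164·19784 + 1360·12180 = 59377376; w3·w3 = 2164·2164 + 1360·1360 = 6532496
λ ≈ 59377376/6532496 = 9.0895

λ ≈ 9.0895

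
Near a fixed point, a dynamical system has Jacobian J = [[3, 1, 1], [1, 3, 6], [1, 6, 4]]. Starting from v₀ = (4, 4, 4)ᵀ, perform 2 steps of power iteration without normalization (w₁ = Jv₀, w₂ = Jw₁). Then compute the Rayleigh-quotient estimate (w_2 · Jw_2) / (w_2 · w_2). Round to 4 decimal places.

λ ≈ 9.8059

w1 = Jv₀ = (20, 40, 44)
w2 = Jw1 = (144, 404, 436)
Jw2 = (1272, 3972, 4312)
w2·Jw2 = 144·1272 + 404·3972 + 436·4312 = 3667888; w2·w2 = 144·144 + 404·404 + 436·436 = 374048
λ ≈ 3667888/374048 = 9.8059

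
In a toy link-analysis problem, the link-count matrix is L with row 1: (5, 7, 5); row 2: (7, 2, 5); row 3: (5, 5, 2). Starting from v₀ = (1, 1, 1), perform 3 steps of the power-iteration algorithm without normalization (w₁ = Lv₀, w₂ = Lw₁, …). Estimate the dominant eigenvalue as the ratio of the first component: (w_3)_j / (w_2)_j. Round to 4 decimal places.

w1 = Lv₀ = (5·1 + 7·1 + 5·1; 7·1 + 2·1 + 5·1; 5·1 + 5·1 + 2·1) = (17, 14, 12)
w2 = Lw1 = (5·17 + 7·14 + 5·12; 7·17 + 2·14 + 5·12; 5·17 + 5·14 + 2·12) = (243, 207, 179)
w3 = Lw2 = (3559, 3010, 2608)
Ratio at component: 3559 / 243 = 14.6461

14.6461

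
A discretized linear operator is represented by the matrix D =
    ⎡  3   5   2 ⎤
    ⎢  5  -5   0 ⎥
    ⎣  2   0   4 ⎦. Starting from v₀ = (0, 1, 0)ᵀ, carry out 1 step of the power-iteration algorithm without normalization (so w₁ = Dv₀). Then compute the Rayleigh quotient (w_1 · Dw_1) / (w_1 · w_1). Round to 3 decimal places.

-6.000

w1 = Dv₀ = (3·0 + 5·1 + 2·0; 5·0 + (-5)·1 + 0·0; 2·0 + 0·1 + 4·0) = (5, -5, 0)
Dw1 = (-10, 50, 10)
w1·Dw1 = 5·(-10) + (-5)·50 + 0·10 = -300; w1·w1 = 5·5 + (-5)·(-5) + 0·0 = 50
λ ≈ -300/50 = -6.000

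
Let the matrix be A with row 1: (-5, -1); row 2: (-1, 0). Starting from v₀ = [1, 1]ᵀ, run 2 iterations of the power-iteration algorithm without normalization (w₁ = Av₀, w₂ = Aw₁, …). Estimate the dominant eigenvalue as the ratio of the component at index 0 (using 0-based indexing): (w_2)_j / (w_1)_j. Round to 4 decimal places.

λ ≈ -5.1667

w1 = Av₀ = ((-5)·1 + (-1)·1; (-1)·1 + 0·1) = (-6, -1)
w2 = Aw1 = ((-5)·(-6) + (-1)·(-1); (-1)·(-6) + 0·(-1)) = (31, 6)
Ratio at component: 31 / -6 = -5.1667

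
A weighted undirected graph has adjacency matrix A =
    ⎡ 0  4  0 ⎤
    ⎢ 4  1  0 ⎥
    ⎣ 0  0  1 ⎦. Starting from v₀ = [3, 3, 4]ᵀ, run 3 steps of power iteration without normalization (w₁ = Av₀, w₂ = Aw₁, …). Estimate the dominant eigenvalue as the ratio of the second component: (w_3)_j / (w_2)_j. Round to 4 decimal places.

λ ≈ 4.8095

w1 = Av₀ = (0·3 + 4·3 + 0·4; 4·3 + 1·3 + 0·4; 0·3 + 0·3 + 1·4) = (12, 15, 4)
w2 = Aw1 = (0·12 + 4·15 + 0·4; 4·12 + 1·15 + 0·4; 0·12 + 0·15 + 1·4) = (60, 63, 4)
w3 = Aw2 = (252, 303, 4)
Ratio at component: 303 / 63 = 4.8095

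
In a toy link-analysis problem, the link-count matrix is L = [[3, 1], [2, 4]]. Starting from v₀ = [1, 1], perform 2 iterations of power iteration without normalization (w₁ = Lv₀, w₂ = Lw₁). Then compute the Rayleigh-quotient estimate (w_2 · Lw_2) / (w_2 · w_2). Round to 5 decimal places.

λ ≈ 5.04154

w1 = Lv₀ = (4, 6)
w2 = Lw1 = (18, 32)
Lw2 = (86, 164)
w2·Lw2 = 18·86 + 32·164 = 6796; w2·w2 = 18·18 + 32·32 = 1348
λ ≈ 6796/1348 = 5.04154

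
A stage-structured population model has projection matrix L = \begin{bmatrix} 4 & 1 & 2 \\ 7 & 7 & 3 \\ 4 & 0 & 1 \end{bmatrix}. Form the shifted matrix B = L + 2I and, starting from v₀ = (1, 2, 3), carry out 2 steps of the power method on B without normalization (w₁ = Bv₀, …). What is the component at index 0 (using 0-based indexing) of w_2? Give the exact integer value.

144

B = L + 2I has rows (6, 1, 2); (7, 9, 3); (4, 0, 3)
w1 = Bv₀ = (6·1 + 1·2 + 2·3; 7·1 + 9·2 + 3·3; 4·1 + 0·2 + 3·3) = (14, 34, 13)
w2 = Bw1 = (6·14 + 1·34 + 2·13; 7·14 + 9·34 + 3·13; 4·14 + 0·34 + 3·13) = (144, 443, 95)
Requested component of w2: 144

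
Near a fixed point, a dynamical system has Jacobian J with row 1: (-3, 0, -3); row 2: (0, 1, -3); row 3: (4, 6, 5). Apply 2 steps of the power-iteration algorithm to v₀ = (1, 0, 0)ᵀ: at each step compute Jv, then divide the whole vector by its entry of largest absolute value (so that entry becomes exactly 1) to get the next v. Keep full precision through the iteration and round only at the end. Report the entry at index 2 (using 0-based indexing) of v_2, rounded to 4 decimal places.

Jv0 = (-3.00000, 0.00000, 4.00000); divide by 4.00000 → v1 = (-0.75000, 0.00000, 1.00000)
Jv1 = (-0.75000, -3.00000, 2.00000); divide by -3.00000 → v2 = (0.25000, 1.00000, -0.66667)
Requested entry of v2: 8/-12 = -0.6667

-0.6667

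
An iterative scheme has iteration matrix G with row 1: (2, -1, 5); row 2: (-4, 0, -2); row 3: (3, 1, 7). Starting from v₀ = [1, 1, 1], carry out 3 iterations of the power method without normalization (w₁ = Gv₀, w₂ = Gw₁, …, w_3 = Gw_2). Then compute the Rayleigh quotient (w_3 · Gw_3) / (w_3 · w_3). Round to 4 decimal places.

w1 = Gv₀ = (2·1 + (-1)·1 + 5·1; (-4)·1 + 0·1 + (-2)·1; 3·1 + 1·1 + 7·1) = (6, -6, 11)
w2 = Gw1 = (2·6 + (-1)·(-6) + 5·11; (-4)·6 + 0·(-6) + (-2)·11; 3·6 + 1·(-6) + 7·11) = (73, -46, 89)
w3 = Gw2 = (637, -470, 796)
Gw3 = (5724, -4140, 7013)
w3·Gw3 = 637·5724 + (-470)·(-4140) + 796·7013 = 11174336; w3·w3 = 637·637 + (-470)·(-470) + 796·796 = 1260285
λ ≈ 11174336/1260285 = 8.8665

λ ≈ 8.8665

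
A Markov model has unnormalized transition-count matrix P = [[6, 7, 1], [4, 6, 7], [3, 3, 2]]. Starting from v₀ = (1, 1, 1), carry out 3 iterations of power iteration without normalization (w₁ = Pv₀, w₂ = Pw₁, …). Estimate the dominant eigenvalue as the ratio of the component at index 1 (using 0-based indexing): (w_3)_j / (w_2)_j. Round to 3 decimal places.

w1 = Pv₀ = (6·1 + 7·1 + 1·1; 4·1 + 6·1 + 7·1; 3·1 + 3·1 + 2·1) = (14, 17, 8)
w2 = Pw1 = (6·14 + 7·17 + 1·8; 4·14 + 6·17 + 7·8; 3·14 + 3·17 + 2·8) = (211, 214, 109)
w3 = Pw2 = (2873, 2891, 1493)
Ratio at component: 2891 / 214 = 13.509

λ ≈ 13.509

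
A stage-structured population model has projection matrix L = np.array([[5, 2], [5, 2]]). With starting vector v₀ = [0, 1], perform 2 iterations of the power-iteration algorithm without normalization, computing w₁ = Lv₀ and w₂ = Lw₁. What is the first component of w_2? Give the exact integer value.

w1 = Lv₀ = (2, 2)
w2 = Lw1 = (14, 14)
The requested component of w2 is 14.

14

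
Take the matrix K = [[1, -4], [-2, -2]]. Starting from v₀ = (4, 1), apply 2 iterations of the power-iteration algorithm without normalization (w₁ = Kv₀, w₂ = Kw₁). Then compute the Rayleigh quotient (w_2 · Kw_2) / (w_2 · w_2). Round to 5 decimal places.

w1 = Kv₀ = (0, -10)
w2 = Kw1 = (40, 20)
Kw2 = (-40, -120)
w2·Kw2 = 40·(-40) + 20·(-120) = -4000; w2·w2 = 40·40 + 20·20 = 2000
λ ≈ -4000/2000 = -2.00000

λ ≈ -2.00000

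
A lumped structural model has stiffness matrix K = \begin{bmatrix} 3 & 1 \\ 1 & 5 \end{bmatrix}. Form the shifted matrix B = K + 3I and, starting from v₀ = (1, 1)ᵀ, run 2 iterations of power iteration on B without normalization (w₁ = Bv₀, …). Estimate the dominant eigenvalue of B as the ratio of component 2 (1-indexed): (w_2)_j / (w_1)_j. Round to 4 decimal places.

B = K + 3I has rows (6, 1); (1, 8)
w1 = Bv₀ = (6·1 + 1·1; 1·1 + 8·1) = (7, 9)
w2 = Bw1 = (6·7 + 1·9; 1·7 + 8·9) = (51, 79)
Ratio: 79/9 = 8.7778

8.7778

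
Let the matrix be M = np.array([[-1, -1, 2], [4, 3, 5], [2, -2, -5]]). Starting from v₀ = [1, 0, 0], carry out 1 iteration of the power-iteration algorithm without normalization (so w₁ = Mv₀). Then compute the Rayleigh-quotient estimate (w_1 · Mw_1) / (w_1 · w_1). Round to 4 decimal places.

w1 = Mv₀ = ((-1)·1 + (-1)·0 + 2·0; 4·1 + 3·0 + 5·0; 2·1 + (-2)·0 + (-5)·0) = (-1, 4, 2)
Mw1 = (1, 18, -20)
w1·Mw1 = (-1)·1 + 4·18 + 2·(-20) = 31; w1·w1 = (-1)·(-1) + 4·4 + 2·2 = 21
λ ≈ 31/21 = 1.4762

λ ≈ 1.4762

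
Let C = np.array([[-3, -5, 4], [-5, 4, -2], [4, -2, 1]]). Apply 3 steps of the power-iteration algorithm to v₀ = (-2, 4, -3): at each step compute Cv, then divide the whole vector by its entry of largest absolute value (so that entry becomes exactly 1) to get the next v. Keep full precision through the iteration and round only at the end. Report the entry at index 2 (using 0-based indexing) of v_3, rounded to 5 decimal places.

-0.60094

Cv0 = (-26.000000, 32.000000, -19.000000); divide by 32.000000 → v1 = (-0.812500, 1.000000, -0.593750)
Cv1 = (-4.937500, 9.250000, -5.843750); divide by 9.250000 → v2 = (-0.533784, 1.000000, -0.631757)
Cv2 = (-5.925676, 7.932432, -4.766892); divide by 7.932432 → v3 = (-0.747019, 1.000000, -0.600937)
Requested entry of v3: -1411/2348 = -0.60094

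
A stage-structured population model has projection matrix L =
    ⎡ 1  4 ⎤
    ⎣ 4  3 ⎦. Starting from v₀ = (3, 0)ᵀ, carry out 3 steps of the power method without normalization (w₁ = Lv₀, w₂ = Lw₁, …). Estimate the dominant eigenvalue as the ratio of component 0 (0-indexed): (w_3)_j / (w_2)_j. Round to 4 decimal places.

λ ≈ 4.7647

w1 = Lv₀ = (1·3 + 4·0; 4·3 + 3·0) = (3, 12)
w2 = Lw1 = (1·3 + 4·12; 4·3 + 3·12) = (51, 48)
w3 = Lw2 = (243, 348)
Ratio at component: 243 / 51 = 4.7647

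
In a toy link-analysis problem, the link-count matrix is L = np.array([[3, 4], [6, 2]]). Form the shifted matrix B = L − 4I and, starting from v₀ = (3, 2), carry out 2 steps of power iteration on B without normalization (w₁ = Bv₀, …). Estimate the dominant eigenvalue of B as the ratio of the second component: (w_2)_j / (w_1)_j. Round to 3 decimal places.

B = L − 4I has rows (-1, 4); (6, -2)
w1 = Bv₀ = ((-1)·3 + 4·2; 6·3 + (-2)·2) = (5, 14)
w2 = Bw1 = ((-1)·5 + 4·14; 6·5 + (-2)·14) = (51, 2)
Ratio: 2/14 = 0.143

0.143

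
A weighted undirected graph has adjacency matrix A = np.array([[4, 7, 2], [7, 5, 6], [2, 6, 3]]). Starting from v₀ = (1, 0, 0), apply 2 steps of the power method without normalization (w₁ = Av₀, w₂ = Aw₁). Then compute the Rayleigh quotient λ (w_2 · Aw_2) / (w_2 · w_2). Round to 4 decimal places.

w1 = Av₀ = (4, 7, 2)
w2 = Aw1 = (69, 75, 56)
Aw2 = (913, 1194, 756)
w2·Aw2 = 69·913 + 75·1194 + 56·756 = 194883; w2·w2 = 69·69 + 75·75 + 56·56 = 13522
λ ≈ 194883/13522 = 14.4123

λ ≈ 14.4123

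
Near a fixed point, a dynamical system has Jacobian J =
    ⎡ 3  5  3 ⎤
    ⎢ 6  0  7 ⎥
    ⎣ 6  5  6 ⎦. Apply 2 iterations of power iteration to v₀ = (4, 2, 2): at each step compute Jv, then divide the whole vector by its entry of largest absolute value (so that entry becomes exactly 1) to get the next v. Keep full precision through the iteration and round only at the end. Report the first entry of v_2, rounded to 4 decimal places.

Jv0 = (28.00000, 38.00000, 46.00000); divide by 46.00000 → v1 = (0.60870, 0.82609, 1.00000)
Jv1 = (8.95652, 10.65217, 13.78261); divide by 13.78261 → v2 = (0.64984, 0.77287, 1.00000)
Requested entry of v2: 412/634 = 0.6498

0.6498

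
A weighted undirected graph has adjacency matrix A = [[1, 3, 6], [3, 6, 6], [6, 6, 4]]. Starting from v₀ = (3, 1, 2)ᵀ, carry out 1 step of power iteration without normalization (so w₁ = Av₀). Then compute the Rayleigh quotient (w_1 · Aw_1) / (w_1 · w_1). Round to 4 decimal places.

λ ≈ 13.9576

w1 = Av₀ = (1·3 + 3·1 + 6·2; 3·3 + 6·1 + 6·2; 6·3 + 6·1 + 4·2) = (18, 27, 32)
Aw1 = (291, 408, 398)
w1·Aw1 = 18·291 + 27·408 + 32·398 = 28990; w1·w1 = 18·18 + 27·27 + 32·32 = 2077
λ ≈ 28990/2077 = 13.9576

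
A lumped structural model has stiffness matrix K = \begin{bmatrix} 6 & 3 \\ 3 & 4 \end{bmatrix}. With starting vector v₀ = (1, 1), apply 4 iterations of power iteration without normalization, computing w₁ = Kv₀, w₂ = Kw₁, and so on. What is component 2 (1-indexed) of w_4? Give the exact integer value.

w1 = Kv₀ = (9, 7)
w2 = Kw1 = (75, 55)
w3 = Kw2 = (615, 445)
w4 = Kw3 = (5025, 3625)
The requested component of w4 is 3625.

3625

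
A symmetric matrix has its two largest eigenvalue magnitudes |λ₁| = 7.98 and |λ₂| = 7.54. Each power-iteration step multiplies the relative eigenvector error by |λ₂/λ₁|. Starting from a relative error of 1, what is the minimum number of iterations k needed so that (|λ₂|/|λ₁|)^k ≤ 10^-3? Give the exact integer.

|λ₂/λ₁| = 7.54/7.98 = 0.94486
Need k ≥ ln(10^-3) / ln(0.94486) = -6.9078 / -0.0567 ≈ 121.795
Smallest integer k satisfying the bound: 122

122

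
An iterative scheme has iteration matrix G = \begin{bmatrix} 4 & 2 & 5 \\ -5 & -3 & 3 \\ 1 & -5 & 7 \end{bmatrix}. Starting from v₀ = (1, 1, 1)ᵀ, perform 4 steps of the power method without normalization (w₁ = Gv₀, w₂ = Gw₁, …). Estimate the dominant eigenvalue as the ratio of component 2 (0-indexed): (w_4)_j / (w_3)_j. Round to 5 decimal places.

7.53731

w1 = Gv₀ = (4·1 + 2·1 + 5·1; (-5)·1 + (-3)·1 + 3·1; 1·1 + (-5)·1 + 7·1) = (11, -5, 3)
w2 = Gw1 = (4·11 + 2·(-5) + 5·3; (-5)·11 + (-3)·(-5) + 3·3; 1·11 + (-5)·(-5) + 7·3) = (49, -31, 57)
w3 = Gw2 = (419, 19, 603)
w4 = Gw3 = (4729, -343, 4545)
Ratio at component: 4545 / 603 = 7.53731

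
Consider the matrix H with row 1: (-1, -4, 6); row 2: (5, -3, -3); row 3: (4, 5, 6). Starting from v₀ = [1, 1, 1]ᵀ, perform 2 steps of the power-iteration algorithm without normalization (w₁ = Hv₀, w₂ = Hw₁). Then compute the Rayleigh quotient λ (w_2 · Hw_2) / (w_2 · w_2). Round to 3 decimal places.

5.993

w1 = Hv₀ = ((-1)·1 + (-4)·1 + 6·1; 5·1 + (-3)·1 + (-3)·1; 4·1 + 5·1 + 6·1) = (1, -1, 15)
w2 = Hw1 = ((-1)·1 + (-4)·(-1) + 6·15; 5·1 + (-3)·(-1) + (-3)·15; 4·1 + 5·(-1) + 6·15) = (93, -37, 89)
Hw2 = (589, 309, 721)
w2·Hw2 = 93·589 + (-37)·309 + 89·721 = 107513; w2·w2 = 93·93 + (-37)·(-37) + 89·89 = 17939
λ ≈ 107513/17939 = 5.993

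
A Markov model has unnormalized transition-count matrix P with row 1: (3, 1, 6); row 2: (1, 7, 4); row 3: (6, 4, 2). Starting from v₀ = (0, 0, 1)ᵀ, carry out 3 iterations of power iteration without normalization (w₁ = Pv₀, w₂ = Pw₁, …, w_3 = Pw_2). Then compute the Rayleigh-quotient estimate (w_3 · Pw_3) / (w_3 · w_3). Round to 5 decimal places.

w1 = Pv₀ = (6, 4, 2)
w2 = Pw1 = (34, 42, 56)
w3 = Pw2 = (480, 552, 484)
Pw3 = (4896, 6280, 6056)
w3·Pw3 = 480·4896 + 552·6280 + 484·6056 = 8747744; w3·w3 = 480·480 + 552·552 + 484·484 = 769360
λ ≈ 8747744/769360 = 11.37016

11.37016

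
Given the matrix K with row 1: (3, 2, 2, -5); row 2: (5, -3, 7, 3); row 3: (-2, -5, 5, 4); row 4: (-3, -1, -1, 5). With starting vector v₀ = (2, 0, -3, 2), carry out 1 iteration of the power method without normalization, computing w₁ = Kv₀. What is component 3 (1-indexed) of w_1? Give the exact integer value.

w1 = Kv₀ = (-10, -5, -11, 7)
The requested component of w1 is -11.

-11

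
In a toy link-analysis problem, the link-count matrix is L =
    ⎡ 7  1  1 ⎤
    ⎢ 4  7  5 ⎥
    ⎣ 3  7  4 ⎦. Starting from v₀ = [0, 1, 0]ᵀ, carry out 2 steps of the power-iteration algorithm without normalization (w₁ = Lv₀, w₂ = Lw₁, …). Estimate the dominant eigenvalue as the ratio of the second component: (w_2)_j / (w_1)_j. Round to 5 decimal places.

λ ≈ 12.57143

w1 = Lv₀ = (7·0 + 1·1 + 1·0; 4·0 + 7·1 + 5·0; 3·0 + 7·1 + 4·0) = (1, 7, 7)
w2 = Lw1 = (7·1 + 1·7 + 1·7; 4·1 + 7·7 + 5·7; 3·1 + 7·7 + 4·7) = (21, 88, 80)
Ratio at component: 88 / 7 = 12.57143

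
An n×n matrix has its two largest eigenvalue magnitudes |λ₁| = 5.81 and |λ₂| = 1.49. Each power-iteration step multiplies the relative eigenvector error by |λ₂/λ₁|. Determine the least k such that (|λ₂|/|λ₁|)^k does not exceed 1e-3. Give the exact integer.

|λ₂/λ₁| = 1.49/5.81 = 0.25645
Need k ≥ ln(1e-3) / ln(0.25645) = -6.9078 / -1.3608 ≈ 5.076
Smallest integer k satisfying the bound: 6

6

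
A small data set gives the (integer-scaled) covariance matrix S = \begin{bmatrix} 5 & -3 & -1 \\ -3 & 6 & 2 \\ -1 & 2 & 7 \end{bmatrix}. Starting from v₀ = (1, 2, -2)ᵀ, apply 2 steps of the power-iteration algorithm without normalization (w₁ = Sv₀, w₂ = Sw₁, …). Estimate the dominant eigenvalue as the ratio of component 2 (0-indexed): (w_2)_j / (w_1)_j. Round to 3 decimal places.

6.182

w1 = Sv₀ = (5·1 + (-3)·2 + (-1)·(-2); (-3)·1 + 6·2 + 2·(-2); (-1)·1 + 2·2 + 7·(-2)) = (1, 5, -11)
w2 = Sw1 = (5·1 + (-3)·5 + (-1)·(-11); (-3)·1 + 6·5 + 2·(-11); (-1)·1 + 2·5 + 7·(-11)) = (1, 5, -68)
Ratio at component: -68 / -11 = 6.182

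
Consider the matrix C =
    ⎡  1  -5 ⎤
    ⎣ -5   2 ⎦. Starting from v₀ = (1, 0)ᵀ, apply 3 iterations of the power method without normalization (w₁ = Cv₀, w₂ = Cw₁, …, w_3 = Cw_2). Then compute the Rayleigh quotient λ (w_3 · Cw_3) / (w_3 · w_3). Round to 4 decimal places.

λ ≈ 6.2289

w1 = Cv₀ = (1, -5)
w2 = Cw1 = (26, -15)
w3 = Cw2 = (101, -160)
Cw3 = (901, -825)
w3·Cw3 = 101·901 + (-160)·(-825) = 223001; w3·w3 = 101·101 + (-160)·(-160) = 35801
λ ≈ 223001/35801 = 6.2289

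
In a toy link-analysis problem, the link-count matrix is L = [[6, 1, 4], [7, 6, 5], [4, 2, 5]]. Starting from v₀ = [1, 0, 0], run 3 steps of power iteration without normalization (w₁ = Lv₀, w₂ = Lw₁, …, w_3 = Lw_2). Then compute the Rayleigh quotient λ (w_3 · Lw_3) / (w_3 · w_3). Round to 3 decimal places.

λ ≈ 12.361

w1 = Lv₀ = (6·1 + 1·0 + 4·0; 7·1 + 6·0 + 5·0; 4·1 + 2·0 + 5·0) = (6, 7, 4)
w2 = Lw1 = (6·6 + 1·7 + 4·4; 7·6 + 6·7 + 5·4; 4·6 + 2·7 + 5·4) = (59, 104, 58)
w3 = Lw2 = (690, 1327, 734)
Lw3 = (8403, 16462, 9084)
w3·Lw3 = 690·8403 + 1327·16462 + 734·9084 = 34310800; w3·w3 = 690·690 + 1327·1327 + 734·734 = 2775785
λ ≈ 34310800/2775785 = 12.361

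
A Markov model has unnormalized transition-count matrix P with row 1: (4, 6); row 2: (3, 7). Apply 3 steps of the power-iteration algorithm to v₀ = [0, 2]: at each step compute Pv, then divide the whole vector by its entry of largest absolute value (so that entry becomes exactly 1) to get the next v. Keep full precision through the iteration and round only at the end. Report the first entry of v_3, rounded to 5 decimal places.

Pv0 = (12.000000, 14.000000); divide by 14.000000 → v1 = (0.857143, 1.000000)
Pv1 = (9.428571, 9.571429); divide by 9.571429 → v2 = (0.985075, 1.000000)
Pv2 = (9.940299, 9.955224); divide by 9.955224 → v3 = (0.998501, 1.000000)
Requested entry of v3: 1332/1334 = 0.99850

0.99850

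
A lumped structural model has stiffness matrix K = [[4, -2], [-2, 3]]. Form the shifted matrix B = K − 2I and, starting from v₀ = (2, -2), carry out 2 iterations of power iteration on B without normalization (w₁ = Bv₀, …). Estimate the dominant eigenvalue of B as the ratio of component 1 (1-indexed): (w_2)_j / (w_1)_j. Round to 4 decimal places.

3.5000

B = K − 2I has rows (2, -2); (-2, 1)
w1 = Bv₀ = (2·2 + (-2)·(-2); (-2)·2 + 1·(-2)) = (8, -6)
w2 = Bw1 = (2·8 + (-2)·(-6); (-2)·8 + 1·(-6)) = (28, -22)
Ratio: 28/8 = 3.5000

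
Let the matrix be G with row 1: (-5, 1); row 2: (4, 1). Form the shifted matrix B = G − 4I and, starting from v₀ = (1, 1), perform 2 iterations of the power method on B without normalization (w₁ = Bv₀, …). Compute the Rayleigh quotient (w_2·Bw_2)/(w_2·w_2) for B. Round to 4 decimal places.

-9.8277

B = G − 4I has rows (-9, 1); (4, -3)
w1 = Bv₀ = (-8, 1)
w2 = Bw1 = (73, -35)
Bw2 = (-692, 397)
w2·Bw2 = -64411; w2·w2 = 6554; μ ≈ -64411/6554 = -9.8277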